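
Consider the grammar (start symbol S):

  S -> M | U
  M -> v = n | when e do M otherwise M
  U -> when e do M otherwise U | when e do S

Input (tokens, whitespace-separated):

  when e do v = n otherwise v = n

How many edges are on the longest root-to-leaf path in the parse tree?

3

[S [M when e do [M v = n] otherwise [M v = n]]]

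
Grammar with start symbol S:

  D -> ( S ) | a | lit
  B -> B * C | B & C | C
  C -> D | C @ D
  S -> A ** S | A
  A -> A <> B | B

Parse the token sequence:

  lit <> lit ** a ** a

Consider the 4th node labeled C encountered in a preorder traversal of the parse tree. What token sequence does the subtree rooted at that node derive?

[S [A [A [B [C [D lit]]]] <> [B [C [D lit]]]] ** [S [A [B [C [D a]]]] ** [S [A [B [C [D a]]]]]]]

a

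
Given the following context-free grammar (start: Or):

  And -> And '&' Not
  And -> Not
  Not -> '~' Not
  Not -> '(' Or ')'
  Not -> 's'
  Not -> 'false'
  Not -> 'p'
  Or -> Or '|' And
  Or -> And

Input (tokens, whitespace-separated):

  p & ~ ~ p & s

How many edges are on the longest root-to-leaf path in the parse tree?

6

[Or [And [And [And [Not p]] & [Not ~ [Not ~ [Not p]]]] & [Not s]]]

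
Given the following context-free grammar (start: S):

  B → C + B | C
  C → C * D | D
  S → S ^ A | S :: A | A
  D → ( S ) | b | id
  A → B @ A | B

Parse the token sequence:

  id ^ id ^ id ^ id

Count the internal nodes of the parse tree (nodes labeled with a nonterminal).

[S [S [S [S [A [B [C [D id]]]]] ^ [A [B [C [D id]]]]] ^ [A [B [C [D id]]]]] ^ [A [B [C [D id]]]]]

20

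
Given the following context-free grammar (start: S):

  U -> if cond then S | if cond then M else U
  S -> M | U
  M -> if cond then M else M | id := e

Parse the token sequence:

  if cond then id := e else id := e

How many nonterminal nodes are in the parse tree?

[S [M if cond then [M id := e] else [M id := e]]]

4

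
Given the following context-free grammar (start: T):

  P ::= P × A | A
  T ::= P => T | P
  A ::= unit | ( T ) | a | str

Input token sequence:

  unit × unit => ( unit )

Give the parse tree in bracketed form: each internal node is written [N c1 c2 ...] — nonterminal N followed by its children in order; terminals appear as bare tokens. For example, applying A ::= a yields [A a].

[T [P [P [A unit]] × [A unit]] => [T [P [A ( [T [P [A unit]]] )]]]]

T
P => T
P × A => T
A × A => T
unit × A => T
unit × unit => T
unit × unit => P
unit × unit => A
unit × unit => ( T )
unit × unit => ( P )
unit × unit => ( A )
unit × unit => ( unit )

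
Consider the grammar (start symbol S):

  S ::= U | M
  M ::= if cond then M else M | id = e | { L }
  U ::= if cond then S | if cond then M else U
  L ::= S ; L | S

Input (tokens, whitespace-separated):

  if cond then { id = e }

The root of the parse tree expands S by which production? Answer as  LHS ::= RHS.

S ::= U

[S [U if cond then [S [M { [L [S [M id = e]]] }]]]]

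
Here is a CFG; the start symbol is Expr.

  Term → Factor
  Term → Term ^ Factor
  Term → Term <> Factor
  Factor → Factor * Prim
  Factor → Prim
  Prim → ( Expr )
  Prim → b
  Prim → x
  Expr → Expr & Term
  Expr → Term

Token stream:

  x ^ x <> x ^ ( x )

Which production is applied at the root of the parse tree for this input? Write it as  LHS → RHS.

[Expr [Term [Term [Term [Term [Factor [Prim x]]] ^ [Factor [Prim x]]] <> [Factor [Prim x]]] ^ [Factor [Prim ( [Expr [Term [Factor [Prim x]]]] )]]]]

Expr → Term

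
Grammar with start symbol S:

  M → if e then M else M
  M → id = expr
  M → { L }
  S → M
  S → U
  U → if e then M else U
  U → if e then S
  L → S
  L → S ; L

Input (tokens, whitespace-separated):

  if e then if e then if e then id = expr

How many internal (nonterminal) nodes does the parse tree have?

[S [U if e then [S [U if e then [S [U if e then [S [M id = expr]]]]]]]]

8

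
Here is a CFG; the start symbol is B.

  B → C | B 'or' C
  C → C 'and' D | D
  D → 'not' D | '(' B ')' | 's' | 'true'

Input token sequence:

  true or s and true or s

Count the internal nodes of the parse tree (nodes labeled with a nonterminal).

[B [B [B [C [D true]]] or [C [C [D s]] and [D true]]] or [C [D s]]]

11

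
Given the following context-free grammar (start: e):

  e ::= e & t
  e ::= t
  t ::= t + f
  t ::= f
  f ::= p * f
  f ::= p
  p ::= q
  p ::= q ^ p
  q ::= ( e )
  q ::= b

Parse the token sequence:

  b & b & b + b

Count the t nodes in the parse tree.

4

[e [e [e [t [f [p [q b]]]]] & [t [f [p [q b]]]]] & [t [t [f [p [q b]]]] + [f [p [q b]]]]]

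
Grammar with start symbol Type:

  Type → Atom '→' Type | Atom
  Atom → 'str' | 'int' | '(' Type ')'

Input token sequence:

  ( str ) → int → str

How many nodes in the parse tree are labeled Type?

[Type [Atom ( [Type [Atom str]] )] → [Type [Atom int] → [Type [Atom str]]]]

4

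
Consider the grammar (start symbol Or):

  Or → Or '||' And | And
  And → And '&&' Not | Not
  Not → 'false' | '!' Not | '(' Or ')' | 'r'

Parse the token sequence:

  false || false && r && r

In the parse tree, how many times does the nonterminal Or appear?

[Or [Or [And [Not false]]] || [And [And [And [Not false]] && [Not r]] && [Not r]]]

2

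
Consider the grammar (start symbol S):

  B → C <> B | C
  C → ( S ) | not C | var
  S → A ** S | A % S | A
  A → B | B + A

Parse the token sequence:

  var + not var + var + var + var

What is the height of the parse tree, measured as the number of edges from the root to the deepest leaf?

8

[S [A [B [C var]] + [A [B [C not [C var]]] + [A [B [C var]] + [A [B [C var]] + [A [B [C var]]]]]]]]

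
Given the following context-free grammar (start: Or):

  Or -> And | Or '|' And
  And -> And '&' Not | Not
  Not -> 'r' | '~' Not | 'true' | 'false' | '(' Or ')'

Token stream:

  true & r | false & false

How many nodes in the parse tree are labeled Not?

[Or [Or [And [And [Not true]] & [Not r]]] | [And [And [Not false]] & [Not false]]]

4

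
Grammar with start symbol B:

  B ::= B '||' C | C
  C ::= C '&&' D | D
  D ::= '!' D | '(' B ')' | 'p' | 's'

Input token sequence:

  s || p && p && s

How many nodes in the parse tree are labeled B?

[B [B [C [D s]]] || [C [C [C [D p]] && [D p]] && [D s]]]

2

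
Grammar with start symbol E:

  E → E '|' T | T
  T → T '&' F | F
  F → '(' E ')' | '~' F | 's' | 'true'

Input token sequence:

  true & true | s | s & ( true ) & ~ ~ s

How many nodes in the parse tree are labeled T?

[E [E [E [T [T [F true]] & [F true]]] | [T [F s]]] | [T [T [T [F s]] & [F ( [E [T [F true]]] )]] & [F ~ [F ~ [F s]]]]]

7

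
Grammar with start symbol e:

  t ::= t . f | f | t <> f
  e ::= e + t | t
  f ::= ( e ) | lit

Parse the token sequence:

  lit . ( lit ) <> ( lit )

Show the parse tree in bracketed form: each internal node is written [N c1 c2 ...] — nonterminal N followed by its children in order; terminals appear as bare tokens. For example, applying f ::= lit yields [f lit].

[e [t [t [t [f lit]] . [f ( [e [t [f lit]]] )]] <> [f ( [e [t [f lit]]] )]]]

e
t
t <> f
t . f <> f
f . f <> f
lit . f <> f
lit . ( e ) <> f
lit . ( t ) <> f
lit . ( f ) <> f
lit . ( lit ) <> f
lit . ( lit ) <> ( e )
lit . ( lit ) <> ( t )
lit . ( lit ) <> ( f )
lit . ( lit ) <> ( lit )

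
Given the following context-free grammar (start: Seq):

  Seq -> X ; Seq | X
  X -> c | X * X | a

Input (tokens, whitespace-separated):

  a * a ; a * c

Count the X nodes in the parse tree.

[Seq [X [X a] * [X a]] ; [Seq [X [X a] * [X c]]]]

6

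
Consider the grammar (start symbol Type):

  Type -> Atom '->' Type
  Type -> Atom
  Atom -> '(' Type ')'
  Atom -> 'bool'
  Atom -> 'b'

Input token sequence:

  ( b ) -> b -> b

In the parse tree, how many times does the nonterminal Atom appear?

[Type [Atom ( [Type [Atom b]] )] -> [Type [Atom b] -> [Type [Atom b]]]]

4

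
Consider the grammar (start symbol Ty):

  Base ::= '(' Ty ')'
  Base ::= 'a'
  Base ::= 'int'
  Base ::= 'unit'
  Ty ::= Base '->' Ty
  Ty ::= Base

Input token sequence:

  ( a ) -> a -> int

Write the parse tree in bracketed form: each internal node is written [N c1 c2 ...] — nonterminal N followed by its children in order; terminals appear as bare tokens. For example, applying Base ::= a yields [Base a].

[Ty [Base ( [Ty [Base a]] )] -> [Ty [Base a] -> [Ty [Base int]]]]

Ty
Base -> Ty
( Ty ) -> Ty
( Base ) -> Ty
( a ) -> Ty
( a ) -> Base -> Ty
( a ) -> a -> Ty
( a ) -> a -> Base
( a ) -> a -> int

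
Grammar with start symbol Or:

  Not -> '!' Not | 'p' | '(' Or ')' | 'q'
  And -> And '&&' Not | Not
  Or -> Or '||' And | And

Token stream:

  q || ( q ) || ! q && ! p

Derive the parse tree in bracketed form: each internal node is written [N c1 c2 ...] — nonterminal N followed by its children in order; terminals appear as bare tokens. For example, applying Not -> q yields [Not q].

[Or [Or [Or [And [Not q]]] || [And [Not ( [Or [And [Not q]]] )]]] || [And [And [Not ! [Not q]]] && [Not ! [Not p]]]]

Or
Or || And
Or || And || And
And || And || And
Not || And || And
q || And || And
q || Not || And
q || ( Or ) || And
q || ( And ) || And
q || ( Not ) || And
q || ( q ) || And
q || ( q ) || And && Not
q || ( q ) || Not && Not
q || ( q ) || ! Not && Not
q || ( q ) || ! q && Not
q || ( q ) || ! q && ! Not
q || ( q ) || ! q && ! p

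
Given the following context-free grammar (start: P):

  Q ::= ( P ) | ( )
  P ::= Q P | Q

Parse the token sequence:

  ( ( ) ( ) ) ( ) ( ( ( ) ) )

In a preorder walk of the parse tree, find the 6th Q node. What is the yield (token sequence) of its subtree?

[P [Q ( [P [Q ( )] [P [Q ( )]]] )] [P [Q ( )] [P [Q ( [P [Q ( [P [Q ( )]] )]] )]]]]

( ( ) )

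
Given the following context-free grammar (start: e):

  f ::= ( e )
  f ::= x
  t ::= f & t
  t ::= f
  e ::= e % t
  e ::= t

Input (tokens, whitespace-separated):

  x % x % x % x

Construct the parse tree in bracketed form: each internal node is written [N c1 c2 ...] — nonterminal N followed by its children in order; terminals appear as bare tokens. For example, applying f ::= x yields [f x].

[e [e [e [e [t [f x]]] % [t [f x]]] % [t [f x]]] % [t [f x]]]

e
e % t
e % t % t
e % t % t % t
t % t % t % t
f % t % t % t
x % t % t % t
x % f % t % t
x % x % t % t
x % x % f % t
x % x % x % t
x % x % x % f
x % x % x % x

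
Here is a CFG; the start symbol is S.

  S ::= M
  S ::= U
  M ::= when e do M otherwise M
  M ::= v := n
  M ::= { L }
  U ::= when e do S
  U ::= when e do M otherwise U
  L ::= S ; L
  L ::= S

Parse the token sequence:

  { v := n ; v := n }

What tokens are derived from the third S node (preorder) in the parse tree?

[S [M { [L [S [M v := n]] ; [L [S [M v := n]]]] }]]

v := n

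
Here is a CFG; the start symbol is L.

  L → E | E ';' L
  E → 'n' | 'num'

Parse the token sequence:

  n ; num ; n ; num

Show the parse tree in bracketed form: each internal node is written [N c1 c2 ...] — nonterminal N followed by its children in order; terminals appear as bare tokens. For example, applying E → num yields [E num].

L
E ; L
n ; L
n ; E ; L
n ; num ; L
n ; num ; E ; L
n ; num ; n ; L
n ; num ; n ; E
n ; num ; n ; num

[L [E n] ; [L [E num] ; [L [E n] ; [L [E num]]]]]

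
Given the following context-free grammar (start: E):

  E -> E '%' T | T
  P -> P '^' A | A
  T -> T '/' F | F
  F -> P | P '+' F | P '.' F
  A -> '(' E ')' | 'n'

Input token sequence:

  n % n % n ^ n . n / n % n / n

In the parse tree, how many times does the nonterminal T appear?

6

[E [E [E [E [T [F [P [A n]]]]] % [T [F [P [A n]]]]] % [T [T [F [P [P [A n]] ^ [A n]] . [F [P [A n]]]]] / [F [P [A n]]]]] % [T [T [F [P [A n]]]] / [F [P [A n]]]]]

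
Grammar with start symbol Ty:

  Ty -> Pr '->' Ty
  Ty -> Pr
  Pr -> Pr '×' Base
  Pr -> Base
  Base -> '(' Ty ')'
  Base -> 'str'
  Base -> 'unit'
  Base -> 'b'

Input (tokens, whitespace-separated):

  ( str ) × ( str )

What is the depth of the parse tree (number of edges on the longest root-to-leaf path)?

7

[Ty [Pr [Pr [Base ( [Ty [Pr [Base str]]] )]] × [Base ( [Ty [Pr [Base str]]] )]]]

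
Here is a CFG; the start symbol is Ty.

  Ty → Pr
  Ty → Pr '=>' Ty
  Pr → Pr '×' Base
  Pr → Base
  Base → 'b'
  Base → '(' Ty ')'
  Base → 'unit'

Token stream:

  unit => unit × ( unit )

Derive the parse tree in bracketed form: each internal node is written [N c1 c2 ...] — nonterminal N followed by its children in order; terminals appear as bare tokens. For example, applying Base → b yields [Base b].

Ty
Pr => Ty
Base => Ty
unit => Ty
unit => Pr
unit => Pr × Base
unit => Base × Base
unit => unit × Base
unit => unit × ( Ty )
unit => unit × ( Pr )
unit => unit × ( Base )
unit => unit × ( unit )

[Ty [Pr [Base unit]] => [Ty [Pr [Pr [Base unit]] × [Base ( [Ty [Pr [Base unit]]] )]]]]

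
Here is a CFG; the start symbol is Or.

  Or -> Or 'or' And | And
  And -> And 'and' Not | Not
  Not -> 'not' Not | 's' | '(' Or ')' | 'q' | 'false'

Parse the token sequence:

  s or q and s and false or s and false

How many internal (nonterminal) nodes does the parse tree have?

[Or [Or [Or [And [Not s]]] or [And [And [And [Not q]] and [Not s]] and [Not false]]] or [And [And [Not s]] and [Not false]]]

15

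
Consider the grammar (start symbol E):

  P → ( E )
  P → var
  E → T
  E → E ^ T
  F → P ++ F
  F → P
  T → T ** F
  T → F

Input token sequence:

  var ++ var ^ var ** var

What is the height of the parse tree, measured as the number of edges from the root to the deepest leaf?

[E [E [T [F [P var] ++ [F [P var]]]]] ^ [T [T [F [P var]]] ** [F [P var]]]]

6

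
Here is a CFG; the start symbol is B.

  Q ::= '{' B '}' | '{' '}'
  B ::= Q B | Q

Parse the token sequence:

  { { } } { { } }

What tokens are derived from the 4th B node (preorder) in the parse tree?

{ }

[B [Q { [B [Q { }]] }] [B [Q { [B [Q { }]] }]]]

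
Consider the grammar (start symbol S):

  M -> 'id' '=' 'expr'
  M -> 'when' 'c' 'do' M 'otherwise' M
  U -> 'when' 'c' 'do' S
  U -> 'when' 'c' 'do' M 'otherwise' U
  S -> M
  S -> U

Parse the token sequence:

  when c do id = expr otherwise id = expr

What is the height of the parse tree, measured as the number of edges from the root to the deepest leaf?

3

[S [M when c do [M id = expr] otherwise [M id = expr]]]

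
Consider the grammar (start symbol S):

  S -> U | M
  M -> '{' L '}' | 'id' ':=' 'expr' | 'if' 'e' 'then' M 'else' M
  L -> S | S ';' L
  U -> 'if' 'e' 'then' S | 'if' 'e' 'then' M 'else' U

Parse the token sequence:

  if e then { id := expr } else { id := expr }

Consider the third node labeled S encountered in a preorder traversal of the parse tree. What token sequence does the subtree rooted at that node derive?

[S [M if e then [M { [L [S [M id := expr]]] }] else [M { [L [S [M id := expr]]] }]]]

id := expr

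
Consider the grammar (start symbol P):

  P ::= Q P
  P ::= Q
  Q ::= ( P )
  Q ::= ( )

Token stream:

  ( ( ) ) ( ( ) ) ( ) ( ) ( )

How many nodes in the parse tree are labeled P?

[P [Q ( [P [Q ( )]] )] [P [Q ( [P [Q ( )]] )] [P [Q ( )] [P [Q ( )] [P [Q ( )]]]]]]

7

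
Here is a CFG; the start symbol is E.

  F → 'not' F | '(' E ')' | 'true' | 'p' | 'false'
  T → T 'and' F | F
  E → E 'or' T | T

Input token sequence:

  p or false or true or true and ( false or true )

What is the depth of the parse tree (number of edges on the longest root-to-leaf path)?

[E [E [E [E [T [F p]]] or [T [F false]]] or [T [F true]]] or [T [T [F true]] and [F ( [E [E [T [F false]]] or [T [F true]]] )]]]

7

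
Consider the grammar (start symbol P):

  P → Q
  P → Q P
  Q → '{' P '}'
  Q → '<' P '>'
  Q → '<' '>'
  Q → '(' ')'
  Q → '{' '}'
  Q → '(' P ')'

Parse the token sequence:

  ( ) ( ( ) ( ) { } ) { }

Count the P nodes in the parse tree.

6

[P [Q ( )] [P [Q ( [P [Q ( )] [P [Q ( )] [P [Q { }]]]] )] [P [Q { }]]]]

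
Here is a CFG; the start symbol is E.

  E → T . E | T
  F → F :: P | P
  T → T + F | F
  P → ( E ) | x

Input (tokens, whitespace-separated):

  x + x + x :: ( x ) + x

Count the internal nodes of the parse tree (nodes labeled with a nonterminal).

[E [T [T [T [T [F [P x]]] + [F [P x]]] + [F [F [P x]] :: [P ( [E [T [F [P x]]]] )]]] + [F [P x]]]]

19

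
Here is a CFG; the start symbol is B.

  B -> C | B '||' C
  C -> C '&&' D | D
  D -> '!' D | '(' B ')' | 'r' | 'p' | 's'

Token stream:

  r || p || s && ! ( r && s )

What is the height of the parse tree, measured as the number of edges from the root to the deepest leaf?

8

[B [B [B [C [D r]]] || [C [D p]]] || [C [C [D s]] && [D ! [D ( [B [C [C [D r]] && [D s]]] )]]]]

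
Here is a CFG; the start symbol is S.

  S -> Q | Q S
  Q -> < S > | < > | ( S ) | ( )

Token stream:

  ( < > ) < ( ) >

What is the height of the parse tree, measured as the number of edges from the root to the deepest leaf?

5

[S [Q ( [S [Q < >]] )] [S [Q < [S [Q ( )]] >]]]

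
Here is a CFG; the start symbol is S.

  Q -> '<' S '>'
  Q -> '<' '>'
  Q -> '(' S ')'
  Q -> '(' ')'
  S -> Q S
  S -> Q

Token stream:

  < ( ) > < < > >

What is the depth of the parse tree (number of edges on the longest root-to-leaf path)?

[S [Q < [S [Q ( )]] >] [S [Q < [S [Q < >]] >]]]

5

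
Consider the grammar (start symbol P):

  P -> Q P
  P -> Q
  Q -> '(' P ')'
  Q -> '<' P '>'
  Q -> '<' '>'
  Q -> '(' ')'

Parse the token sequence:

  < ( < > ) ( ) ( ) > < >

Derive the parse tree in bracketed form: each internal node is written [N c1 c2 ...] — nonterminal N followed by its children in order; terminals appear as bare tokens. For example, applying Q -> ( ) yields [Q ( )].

P
Q P
< P > P
< Q P > P
< ( P ) P > P
< ( Q ) P > P
< ( < > ) P > P
< ( < > ) Q P > P
< ( < > ) ( ) P > P
< ( < > ) ( ) Q > P
< ( < > ) ( ) ( ) > P
< ( < > ) ( ) ( ) > Q
< ( < > ) ( ) ( ) > < >

[P [Q < [P [Q ( [P [Q < >]] )] [P [Q ( )] [P [Q ( )]]]] >] [P [Q < >]]]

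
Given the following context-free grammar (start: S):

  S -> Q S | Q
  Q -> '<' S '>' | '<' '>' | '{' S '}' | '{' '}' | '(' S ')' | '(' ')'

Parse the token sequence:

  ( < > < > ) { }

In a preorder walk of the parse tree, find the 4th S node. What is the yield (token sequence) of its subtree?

{ }

[S [Q ( [S [Q < >] [S [Q < >]]] )] [S [Q { }]]]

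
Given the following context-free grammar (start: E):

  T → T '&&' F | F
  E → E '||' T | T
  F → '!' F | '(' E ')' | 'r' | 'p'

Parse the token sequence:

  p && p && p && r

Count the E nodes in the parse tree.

[E [T [T [T [T [F p]] && [F p]] && [F p]] && [F r]]]

1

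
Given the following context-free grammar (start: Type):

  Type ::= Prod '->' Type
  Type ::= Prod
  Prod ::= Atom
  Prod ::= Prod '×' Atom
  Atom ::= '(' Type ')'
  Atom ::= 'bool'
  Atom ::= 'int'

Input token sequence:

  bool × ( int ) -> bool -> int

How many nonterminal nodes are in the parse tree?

[Type [Prod [Prod [Atom bool]] × [Atom ( [Type [Prod [Atom int]]] )]] -> [Type [Prod [Atom bool]] -> [Type [Prod [Atom int]]]]]

14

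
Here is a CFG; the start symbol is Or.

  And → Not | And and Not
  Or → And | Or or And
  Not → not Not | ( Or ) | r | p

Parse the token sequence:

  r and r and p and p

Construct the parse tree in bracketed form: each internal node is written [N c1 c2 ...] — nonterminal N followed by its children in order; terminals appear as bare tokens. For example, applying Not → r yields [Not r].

[Or [And [And [And [And [Not r]] and [Not r]] and [Not p]] and [Not p]]]

Or
And
And and Not
And and Not and Not
And and Not and Not and Not
Not and Not and Not and Not
r and Not and Not and Not
r and r and Not and Not
r and r and p and Not
r and r and p and p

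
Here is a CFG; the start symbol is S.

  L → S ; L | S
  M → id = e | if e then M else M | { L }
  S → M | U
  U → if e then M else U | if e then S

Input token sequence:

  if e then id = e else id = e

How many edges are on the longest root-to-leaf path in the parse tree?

3

[S [M if e then [M id = e] else [M id = e]]]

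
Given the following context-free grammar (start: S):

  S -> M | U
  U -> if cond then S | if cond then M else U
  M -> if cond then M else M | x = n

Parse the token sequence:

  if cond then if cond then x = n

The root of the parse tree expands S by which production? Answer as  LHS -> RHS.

[S [U if cond then [S [U if cond then [S [M x = n]]]]]]

S -> U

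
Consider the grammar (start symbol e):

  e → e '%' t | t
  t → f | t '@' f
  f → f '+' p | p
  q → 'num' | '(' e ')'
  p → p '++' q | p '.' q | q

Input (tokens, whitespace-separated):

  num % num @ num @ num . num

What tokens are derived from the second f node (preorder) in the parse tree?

[e [e [t [f [p [q num]]]]] % [t [t [t [f [p [q num]]]] @ [f [p [q num]]]] @ [f [p [p [q num]] . [q num]]]]]

num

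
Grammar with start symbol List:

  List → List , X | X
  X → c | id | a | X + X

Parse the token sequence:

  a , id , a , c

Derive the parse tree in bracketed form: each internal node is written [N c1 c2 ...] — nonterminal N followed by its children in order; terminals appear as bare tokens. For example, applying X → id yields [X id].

List
List , X
List , X , X
List , X , X , X
X , X , X , X
a , X , X , X
a , id , X , X
a , id , a , X
a , id , a , c

[List [List [List [List [X a]] , [X id]] , [X a]] , [X c]]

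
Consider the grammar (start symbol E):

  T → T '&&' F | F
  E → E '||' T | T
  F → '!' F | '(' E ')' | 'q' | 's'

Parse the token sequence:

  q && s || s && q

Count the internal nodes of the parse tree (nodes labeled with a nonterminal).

10

[E [E [T [T [F q]] && [F s]]] || [T [T [F s]] && [F q]]]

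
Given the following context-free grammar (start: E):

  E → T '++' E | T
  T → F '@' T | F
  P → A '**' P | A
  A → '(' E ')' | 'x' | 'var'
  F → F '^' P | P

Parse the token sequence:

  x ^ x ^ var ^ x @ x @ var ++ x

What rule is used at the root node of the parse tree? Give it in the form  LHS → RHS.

E → T '++' E

[E [T [F [F [F [F [P [A x]]] ^ [P [A x]]] ^ [P [A var]]] ^ [P [A x]]] @ [T [F [P [A x]]] @ [T [F [P [A var]]]]]] ++ [E [T [F [P [A x]]]]]]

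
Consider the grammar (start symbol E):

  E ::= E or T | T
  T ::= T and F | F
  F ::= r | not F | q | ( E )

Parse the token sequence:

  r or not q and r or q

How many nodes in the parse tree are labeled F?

5

[E [E [E [T [F r]]] or [T [T [F not [F q]]] and [F r]]] or [T [F q]]]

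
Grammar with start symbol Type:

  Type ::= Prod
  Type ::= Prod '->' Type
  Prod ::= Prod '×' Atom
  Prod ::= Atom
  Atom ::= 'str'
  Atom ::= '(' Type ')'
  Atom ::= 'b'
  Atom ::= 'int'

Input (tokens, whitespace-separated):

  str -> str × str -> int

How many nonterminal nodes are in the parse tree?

11

[Type [Prod [Atom str]] -> [Type [Prod [Prod [Atom str]] × [Atom str]] -> [Type [Prod [Atom int]]]]]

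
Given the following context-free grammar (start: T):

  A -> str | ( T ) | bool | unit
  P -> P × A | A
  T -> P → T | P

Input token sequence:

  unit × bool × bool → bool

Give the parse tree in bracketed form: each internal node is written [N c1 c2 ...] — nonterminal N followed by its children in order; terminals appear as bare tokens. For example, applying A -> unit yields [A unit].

[T [P [P [P [A unit]] × [A bool]] × [A bool]] → [T [P [A bool]]]]

T
P → T
P × A → T
P × A × A → T
A × A × A → T
unit × A × A → T
unit × bool × A → T
unit × bool × bool → T
unit × bool × bool → P
unit × bool × bool → A
unit × bool × bool → bool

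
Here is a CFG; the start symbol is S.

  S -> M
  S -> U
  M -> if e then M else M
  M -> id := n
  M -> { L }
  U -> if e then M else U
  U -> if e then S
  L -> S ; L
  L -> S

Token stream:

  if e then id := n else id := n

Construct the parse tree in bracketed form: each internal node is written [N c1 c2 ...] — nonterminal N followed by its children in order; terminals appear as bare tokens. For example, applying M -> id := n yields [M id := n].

S
M
if e then M else M
if e then id := n else M
if e then id := n else id := n

[S [M if e then [M id := n] else [M id := n]]]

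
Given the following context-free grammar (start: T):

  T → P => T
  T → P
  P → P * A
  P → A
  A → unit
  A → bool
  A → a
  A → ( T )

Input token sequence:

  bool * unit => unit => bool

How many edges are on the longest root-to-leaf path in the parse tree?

[T [P [P [A bool]] * [A unit]] => [T [P [A unit]] => [T [P [A bool]]]]]

5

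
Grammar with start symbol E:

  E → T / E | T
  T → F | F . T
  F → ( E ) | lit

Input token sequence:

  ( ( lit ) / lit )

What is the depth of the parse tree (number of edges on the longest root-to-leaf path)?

9

[E [T [F ( [E [T [F ( [E [T [F lit]]] )]] / [E [T [F lit]]]] )]]]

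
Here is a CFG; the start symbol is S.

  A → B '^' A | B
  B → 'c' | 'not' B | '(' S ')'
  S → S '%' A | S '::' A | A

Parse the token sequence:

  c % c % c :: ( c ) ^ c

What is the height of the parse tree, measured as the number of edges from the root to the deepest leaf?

[S [S [S [S [A [B c]]] % [A [B c]]] % [A [B c]]] :: [A [B ( [S [A [B c]]] )] ^ [A [B c]]]]

6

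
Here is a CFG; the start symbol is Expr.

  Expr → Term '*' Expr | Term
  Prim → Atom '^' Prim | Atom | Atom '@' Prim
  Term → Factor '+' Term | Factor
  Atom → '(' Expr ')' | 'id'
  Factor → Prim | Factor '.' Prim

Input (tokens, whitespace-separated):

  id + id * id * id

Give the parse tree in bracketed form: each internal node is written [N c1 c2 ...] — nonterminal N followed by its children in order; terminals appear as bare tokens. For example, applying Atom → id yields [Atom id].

Expr
Term * Expr
Factor + Term * Expr
Prim + Term * Expr
Atom + Term * Expr
id + Term * Expr
id + Factor * Expr
id + Prim * Expr
id + Atom * Expr
id + id * Expr
id + id * Term * Expr
id + id * Factor * Expr
id + id * Prim * Expr
id + id * Atom * Expr
id + id * id * Expr
id + id * id * Term
id + id * id * Factor
id + id * id * Prim
id + id * id * Atom
id + id * id * id

[Expr [Term [Factor [Prim [Atom id]]] + [Term [Factor [Prim [Atom id]]]]] * [Expr [Term [Factor [Prim [Atom id]]]] * [Expr [Term [Factor [Prim [Atom id]]]]]]]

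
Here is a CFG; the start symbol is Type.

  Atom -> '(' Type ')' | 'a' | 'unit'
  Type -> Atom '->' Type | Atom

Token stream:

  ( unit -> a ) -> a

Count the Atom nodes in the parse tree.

[Type [Atom ( [Type [Atom unit] -> [Type [Atom a]]] )] -> [Type [Atom a]]]

4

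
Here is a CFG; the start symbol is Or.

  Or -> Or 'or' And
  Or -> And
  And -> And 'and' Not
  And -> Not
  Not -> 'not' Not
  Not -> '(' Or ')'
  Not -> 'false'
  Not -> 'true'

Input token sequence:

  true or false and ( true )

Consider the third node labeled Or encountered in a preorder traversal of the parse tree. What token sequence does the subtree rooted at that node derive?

[Or [Or [And [Not true]]] or [And [And [Not false]] and [Not ( [Or [And [Not true]]] )]]]

true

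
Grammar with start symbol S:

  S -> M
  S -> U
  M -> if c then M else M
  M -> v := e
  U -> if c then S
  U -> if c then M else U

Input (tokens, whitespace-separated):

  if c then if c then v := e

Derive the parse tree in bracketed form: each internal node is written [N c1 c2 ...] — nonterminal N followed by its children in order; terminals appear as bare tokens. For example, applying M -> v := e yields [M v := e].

S
U
if c then S
if c then U
if c then if c then S
if c then if c then M
if c then if c then v := e

[S [U if c then [S [U if c then [S [M v := e]]]]]]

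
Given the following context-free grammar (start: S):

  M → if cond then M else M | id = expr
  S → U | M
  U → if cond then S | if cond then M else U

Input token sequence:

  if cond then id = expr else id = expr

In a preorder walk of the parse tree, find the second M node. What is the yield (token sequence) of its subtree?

[S [M if cond then [M id = expr] else [M id = expr]]]

id = expr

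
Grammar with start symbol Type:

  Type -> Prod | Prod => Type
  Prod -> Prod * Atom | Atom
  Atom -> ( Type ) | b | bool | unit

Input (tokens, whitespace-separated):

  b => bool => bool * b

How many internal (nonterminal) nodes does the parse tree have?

11

[Type [Prod [Atom b]] => [Type [Prod [Atom bool]] => [Type [Prod [Prod [Atom bool]] * [Atom b]]]]]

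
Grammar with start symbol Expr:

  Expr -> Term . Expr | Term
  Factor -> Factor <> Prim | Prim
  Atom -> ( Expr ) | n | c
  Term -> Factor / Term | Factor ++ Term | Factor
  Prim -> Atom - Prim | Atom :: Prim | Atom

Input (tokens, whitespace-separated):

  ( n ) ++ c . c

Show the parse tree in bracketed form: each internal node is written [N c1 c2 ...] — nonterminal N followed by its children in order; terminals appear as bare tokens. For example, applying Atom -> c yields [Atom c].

[Expr [Term [Factor [Prim [Atom ( [Expr [Term [Factor [Prim [Atom n]]]]] )]]] ++ [Term [Factor [Prim [Atom c]]]]] . [Expr [Term [Factor [Prim [Atom c]]]]]]

Expr
Term . Expr
Factor ++ Term . Expr
Prim ++ Term . Expr
Atom ++ Term . Expr
( Expr ) ++ Term . Expr
( Term ) ++ Term . Expr
( Factor ) ++ Term . Expr
( Prim ) ++ Term . Expr
( Atom ) ++ Term . Expr
( n ) ++ Term . Expr
( n ) ++ Factor . Expr
( n ) ++ Prim . Expr
( n ) ++ Atom . Expr
( n ) ++ c . Expr
( n ) ++ c . Term
( n ) ++ c . Factor
( n ) ++ c . Prim
( n ) ++ c . Atom
( n ) ++ c . c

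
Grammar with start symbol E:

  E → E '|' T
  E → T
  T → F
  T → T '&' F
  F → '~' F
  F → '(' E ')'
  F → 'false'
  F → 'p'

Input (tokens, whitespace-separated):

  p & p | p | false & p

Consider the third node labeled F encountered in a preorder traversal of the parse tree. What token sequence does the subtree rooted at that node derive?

[E [E [E [T [T [F p]] & [F p]]] | [T [F p]]] | [T [T [F false]] & [F p]]]

p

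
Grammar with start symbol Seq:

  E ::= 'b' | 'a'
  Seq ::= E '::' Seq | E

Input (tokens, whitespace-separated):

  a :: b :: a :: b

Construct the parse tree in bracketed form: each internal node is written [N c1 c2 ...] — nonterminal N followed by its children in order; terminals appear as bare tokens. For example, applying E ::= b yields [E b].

Seq
E :: Seq
a :: Seq
a :: E :: Seq
a :: b :: Seq
a :: b :: E :: Seq
a :: b :: a :: Seq
a :: b :: a :: E
a :: b :: a :: b

[Seq [E a] :: [Seq [E b] :: [Seq [E a] :: [Seq [E b]]]]]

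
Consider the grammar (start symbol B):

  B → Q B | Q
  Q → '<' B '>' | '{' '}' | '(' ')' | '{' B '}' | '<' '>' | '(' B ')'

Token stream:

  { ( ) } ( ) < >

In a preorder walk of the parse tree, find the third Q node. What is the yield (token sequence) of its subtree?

( )

[B [Q { [B [Q ( )]] }] [B [Q ( )] [B [Q < >]]]]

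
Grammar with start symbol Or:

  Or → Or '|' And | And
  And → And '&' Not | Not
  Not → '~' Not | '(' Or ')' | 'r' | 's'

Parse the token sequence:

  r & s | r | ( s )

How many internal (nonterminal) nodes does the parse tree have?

[Or [Or [Or [And [And [Not r]] & [Not s]]] | [And [Not r]]] | [And [Not ( [Or [And [Not s]]] )]]]

14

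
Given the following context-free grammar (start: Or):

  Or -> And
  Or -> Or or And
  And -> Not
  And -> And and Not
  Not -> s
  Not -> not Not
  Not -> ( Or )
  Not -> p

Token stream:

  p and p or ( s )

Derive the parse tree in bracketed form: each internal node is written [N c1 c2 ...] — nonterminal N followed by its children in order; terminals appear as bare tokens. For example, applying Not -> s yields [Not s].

[Or [Or [And [And [Not p]] and [Not p]]] or [And [Not ( [Or [And [Not s]]] )]]]

Or
Or or And
And or And
And and Not or And
Not and Not or And
p and Not or And
p and p or And
p and p or Not
p and p or ( Or )
p and p or ( And )
p and p or ( Not )
p and p or ( s )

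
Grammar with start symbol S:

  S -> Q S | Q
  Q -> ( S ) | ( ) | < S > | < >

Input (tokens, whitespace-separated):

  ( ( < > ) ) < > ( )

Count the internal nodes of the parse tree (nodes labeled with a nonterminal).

[S [Q ( [S [Q ( [S [Q < >]] )]] )] [S [Q < >] [S [Q ( )]]]]

10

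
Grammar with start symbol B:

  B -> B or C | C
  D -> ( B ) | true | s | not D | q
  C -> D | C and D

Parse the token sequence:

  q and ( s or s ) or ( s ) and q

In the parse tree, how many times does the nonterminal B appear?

[B [B [C [C [D q]] and [D ( [B [B [C [D s]]] or [C [D s]]] )]]] or [C [C [D ( [B [C [D s]]] )]] and [D q]]]

5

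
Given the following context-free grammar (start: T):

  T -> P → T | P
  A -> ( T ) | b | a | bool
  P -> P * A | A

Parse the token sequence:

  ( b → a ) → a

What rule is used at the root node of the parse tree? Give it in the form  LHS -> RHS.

[T [P [A ( [T [P [A b]] → [T [P [A a]]]] )]] → [T [P [A a]]]]

T -> P → T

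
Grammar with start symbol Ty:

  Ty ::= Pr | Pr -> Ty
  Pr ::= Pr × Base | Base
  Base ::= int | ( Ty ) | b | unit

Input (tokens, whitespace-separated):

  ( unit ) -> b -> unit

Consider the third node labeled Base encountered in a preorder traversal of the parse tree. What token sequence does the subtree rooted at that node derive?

[Ty [Pr [Base ( [Ty [Pr [Base unit]]] )]] -> [Ty [Pr [Base b]] -> [Ty [Pr [Base unit]]]]]

b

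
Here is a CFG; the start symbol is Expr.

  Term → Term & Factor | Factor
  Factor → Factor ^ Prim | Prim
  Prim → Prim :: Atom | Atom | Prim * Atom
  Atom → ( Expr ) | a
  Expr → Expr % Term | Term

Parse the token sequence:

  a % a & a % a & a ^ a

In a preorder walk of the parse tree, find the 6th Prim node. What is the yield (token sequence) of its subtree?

a

[Expr [Expr [Expr [Term [Factor [Prim [Atom a]]]]] % [Term [Term [Factor [Prim [Atom a]]]] & [Factor [Prim [Atom a]]]]] % [Term [Term [Factor [Prim [Atom a]]]] & [Factor [Factor [Prim [Atom a]]] ^ [Prim [Atom a]]]]]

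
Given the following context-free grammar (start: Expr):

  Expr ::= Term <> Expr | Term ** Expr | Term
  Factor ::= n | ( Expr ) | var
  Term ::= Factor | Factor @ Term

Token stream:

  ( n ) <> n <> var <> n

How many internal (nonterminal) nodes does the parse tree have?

15

[Expr [Term [Factor ( [Expr [Term [Factor n]]] )]] <> [Expr [Term [Factor n]] <> [Expr [Term [Factor var]] <> [Expr [Term [Factor n]]]]]]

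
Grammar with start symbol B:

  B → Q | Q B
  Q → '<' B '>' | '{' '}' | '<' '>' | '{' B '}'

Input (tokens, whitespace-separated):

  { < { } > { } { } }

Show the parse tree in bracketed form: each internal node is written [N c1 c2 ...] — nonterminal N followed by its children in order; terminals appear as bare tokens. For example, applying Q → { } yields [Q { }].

[B [Q { [B [Q < [B [Q { }]] >] [B [Q { }] [B [Q { }]]]] }]]

B
Q
{ B }
{ Q B }
{ < B > B }
{ < Q > B }
{ < { } > B }
{ < { } > Q B }
{ < { } > { } B }
{ < { } > { } Q }
{ < { } > { } { } }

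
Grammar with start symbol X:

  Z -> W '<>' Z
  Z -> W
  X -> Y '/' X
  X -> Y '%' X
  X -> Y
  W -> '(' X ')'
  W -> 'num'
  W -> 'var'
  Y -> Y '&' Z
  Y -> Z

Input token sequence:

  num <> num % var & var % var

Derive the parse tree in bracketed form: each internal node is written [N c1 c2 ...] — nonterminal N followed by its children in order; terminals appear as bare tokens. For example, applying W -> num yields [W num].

X
Y % X
Z % X
W <> Z % X
num <> Z % X
num <> W % X
num <> num % X
num <> num % Y % X
num <> num % Y & Z % X
num <> num % Z & Z % X
num <> num % W & Z % X
num <> num % var & Z % X
num <> num % var & W % X
num <> num % var & var % X
num <> num % var & var % Y
num <> num % var & var % Z
num <> num % var & var % W
num <> num % var & var % var

[X [Y [Z [W num] <> [Z [W num]]]] % [X [Y [Y [Z [W var]]] & [Z [W var]]] % [X [Y [Z [W var]]]]]]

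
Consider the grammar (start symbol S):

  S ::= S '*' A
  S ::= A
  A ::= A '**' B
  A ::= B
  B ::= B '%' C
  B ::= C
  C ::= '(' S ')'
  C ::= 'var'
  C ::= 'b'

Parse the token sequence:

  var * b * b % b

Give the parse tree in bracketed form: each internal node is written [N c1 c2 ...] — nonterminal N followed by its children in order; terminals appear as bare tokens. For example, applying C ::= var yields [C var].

[S [S [S [A [B [C var]]]] * [A [B [C b]]]] * [A [B [B [C b]] % [C b]]]]

S
S * A
S * A * A
A * A * A
B * A * A
C * A * A
var * A * A
var * B * A
var * C * A
var * b * A
var * b * B
var * b * B % C
var * b * C % C
var * b * b % C
var * b * b % b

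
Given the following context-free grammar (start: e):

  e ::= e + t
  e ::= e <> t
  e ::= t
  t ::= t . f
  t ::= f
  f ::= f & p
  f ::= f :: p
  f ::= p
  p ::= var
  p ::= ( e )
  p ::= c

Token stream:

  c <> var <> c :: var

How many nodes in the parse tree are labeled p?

[e [e [e [t [f [p c]]]] <> [t [f [p var]]]] <> [t [f [f [p c]] :: [p var]]]]

4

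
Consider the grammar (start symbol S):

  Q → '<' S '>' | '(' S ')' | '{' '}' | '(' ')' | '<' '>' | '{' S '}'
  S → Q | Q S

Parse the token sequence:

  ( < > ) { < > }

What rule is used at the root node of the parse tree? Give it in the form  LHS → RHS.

S → Q S

[S [Q ( [S [Q < >]] )] [S [Q { [S [Q < >]] }]]]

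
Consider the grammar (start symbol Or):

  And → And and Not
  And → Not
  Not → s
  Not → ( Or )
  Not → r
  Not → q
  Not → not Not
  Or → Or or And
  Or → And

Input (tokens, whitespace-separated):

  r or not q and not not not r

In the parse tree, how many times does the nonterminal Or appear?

2

[Or [Or [And [Not r]]] or [And [And [Not not [Not q]]] and [Not not [Not not [Not not [Not r]]]]]]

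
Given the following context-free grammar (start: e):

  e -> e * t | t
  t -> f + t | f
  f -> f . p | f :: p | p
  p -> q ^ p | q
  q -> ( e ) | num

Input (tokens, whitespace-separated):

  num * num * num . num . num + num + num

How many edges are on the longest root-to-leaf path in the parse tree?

7

[e [e [e [t [f [p [q num]]]]] * [t [f [p [q num]]]]] * [t [f [f [f [p [q num]]] . [p [q num]]] . [p [q num]]] + [t [f [p [q num]]] + [t [f [p [q num]]]]]]]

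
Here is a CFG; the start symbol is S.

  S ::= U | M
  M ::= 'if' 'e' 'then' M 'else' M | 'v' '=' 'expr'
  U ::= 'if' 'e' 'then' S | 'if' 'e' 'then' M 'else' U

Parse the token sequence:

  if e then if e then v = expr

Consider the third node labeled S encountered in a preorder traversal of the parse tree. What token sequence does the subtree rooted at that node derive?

[S [U if e then [S [U if e then [S [M v = expr]]]]]]

v = expr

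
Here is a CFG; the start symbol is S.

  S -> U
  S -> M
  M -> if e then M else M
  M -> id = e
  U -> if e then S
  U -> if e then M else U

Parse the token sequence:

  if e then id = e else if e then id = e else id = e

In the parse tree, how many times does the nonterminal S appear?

1

[S [M if e then [M id = e] else [M if e then [M id = e] else [M id = e]]]]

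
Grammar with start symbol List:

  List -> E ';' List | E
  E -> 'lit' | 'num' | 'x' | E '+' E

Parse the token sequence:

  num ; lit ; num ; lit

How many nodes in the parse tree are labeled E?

4

[List [E num] ; [List [E lit] ; [List [E num] ; [List [E lit]]]]]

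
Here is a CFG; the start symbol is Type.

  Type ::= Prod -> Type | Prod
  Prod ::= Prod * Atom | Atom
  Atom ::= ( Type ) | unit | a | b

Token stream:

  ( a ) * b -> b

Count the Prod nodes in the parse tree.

4

[Type [Prod [Prod [Atom ( [Type [Prod [Atom a]]] )]] * [Atom b]] -> [Type [Prod [Atom b]]]]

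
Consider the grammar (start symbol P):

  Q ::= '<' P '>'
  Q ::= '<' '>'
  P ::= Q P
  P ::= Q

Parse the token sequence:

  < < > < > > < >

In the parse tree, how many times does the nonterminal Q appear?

4

[P [Q < [P [Q < >] [P [Q < >]]] >] [P [Q < >]]]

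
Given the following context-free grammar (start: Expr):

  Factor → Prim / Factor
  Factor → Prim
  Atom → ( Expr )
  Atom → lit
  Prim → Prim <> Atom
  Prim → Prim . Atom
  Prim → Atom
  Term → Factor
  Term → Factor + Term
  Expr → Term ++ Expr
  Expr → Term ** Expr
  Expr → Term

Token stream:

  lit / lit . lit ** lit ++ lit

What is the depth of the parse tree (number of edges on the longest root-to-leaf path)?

7

[Expr [Term [Factor [Prim [Atom lit]] / [Factor [Prim [Prim [Atom lit]] . [Atom lit]]]]] ** [Expr [Term [Factor [Prim [Atom lit]]]] ++ [Expr [Term [Factor [Prim [Atom lit]]]]]]]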